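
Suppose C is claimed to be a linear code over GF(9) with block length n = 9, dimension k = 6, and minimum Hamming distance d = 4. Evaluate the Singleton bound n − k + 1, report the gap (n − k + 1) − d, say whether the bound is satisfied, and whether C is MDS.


Singleton RHS = n − k + 1 = 4, slack = 0, bound satisfied, MDS.

Singleton bound: d ≤ n − k + 1.
Here n = 9, k = 6, so n − k + 1 = 4.
Given d = 4, check d ≤ 4: YES.
Slack = (n − k + 1) − d = 0.
The code is MDS (slack = 0).
Description: the claimed parameters are [9, 6, 4]_9; such a code would be MDS (meets Singleton bound).


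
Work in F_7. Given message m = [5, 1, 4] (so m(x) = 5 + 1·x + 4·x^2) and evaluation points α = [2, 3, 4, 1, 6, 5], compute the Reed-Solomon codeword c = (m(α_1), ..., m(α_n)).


c = [2, 2, 3, 3, 1, 5]

Message polynomial: m(x) = 5 + 1·x + 4·x^2 (mod 7).
For each evaluation point α_i, compute m(α_i) mod 7:
  α_1 = 2: Horner steps 4 → 2 → 2, so m(2) = 2.
  α_2 = 3: Horner steps 4 → 6 → 2, so m(3) = 2.
  α_3 = 4: Horner steps 4 → 3 → 3, so m(4) = 3.
  α_4 = 1: Horner steps 4 → 5 → 3, so m(1) = 3.
  α_5 = 6: Horner steps 4 → 4 → 1, so m(6) = 1.
  α_6 = 5: Horner steps 4 → 0 → 5, so m(5) = 5.
Codeword c = [2, 2, 3, 3, 1, 5] ∈ F_7^6.


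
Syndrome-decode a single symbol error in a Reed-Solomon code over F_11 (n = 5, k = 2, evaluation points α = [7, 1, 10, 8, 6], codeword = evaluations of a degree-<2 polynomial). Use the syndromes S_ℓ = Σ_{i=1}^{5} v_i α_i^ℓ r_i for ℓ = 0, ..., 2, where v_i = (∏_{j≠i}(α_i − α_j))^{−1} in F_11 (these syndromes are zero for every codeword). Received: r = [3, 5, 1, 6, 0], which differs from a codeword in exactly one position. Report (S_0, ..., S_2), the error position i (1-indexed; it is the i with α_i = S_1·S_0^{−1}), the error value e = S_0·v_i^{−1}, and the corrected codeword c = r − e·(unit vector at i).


S = (1, 1, 1), error at position 2, error magnitude e = 9, c = [3, 7, 1, 6, 0].

Step 1: column multipliers v_i = (∏_{j≠i}(α_i − α_j))^{−1} mod 11.
  i = 1 (α = 7): (7−1)(7−10)(7−8)(7−6) = 6·(−3)·(−1)·1 = 18 ≡ 7, so v_1 = 7^{−1} = 8 (mod 11).
  i = 2 (α = 1): (1−7)(1−10)(1−8)(1−6) = (−6)·(−9)·(−7)·(−5) = 1890 ≡ 9, so v_2 = 9^{−1} = 5 (mod 11).
  i = 3 (α = 10): (10−7)(10−1)(10−8)(10−6) = 3·9·2·4 = 216 ≡ 7, so v_3 = 7^{−1} = 8 (mod 11).
  i = 4 (α = 8): (8−7)(8−1)(8−10)(8−6) = 1·7·(−2)·2 = −28 ≡ 5, so v_4 = 5^{−1} = 9 (mod 11).
  i = 5 (α = 6): (6−7)(6−1)(6−10)(6−8) = (−1)·5·(−4)·(−2) = −40 ≡ 4, so v_5 = 4^{−1} = 3 (mod 11).
  v = [8, 5, 8, 9, 3].
Step 2: syndromes of r = [3, 5, 1, 6, 0] (all sums mod 11).
  S_0 = Σ v_i r_i = 8·3 + 5·5 + 8·1 + 9·6 + 3·0 = 111 ≡ 1.
  S_1 = Σ v_i α_i r_i = 8·7·3 + 5·1·5 + 8·10·1 + 9·8·6 + 3·6·0 = 705 ≡ 1.
  α_i^2 mod 11 = [5, 1, 1, 9, 3].
  S_2 = Σ v_i α_i^2 r_i = 8·5·3 + 5·1·5 + 8·1·1 + 9·9·6 + 3·3·0 = 639 ≡ 1.
  S = (1, 1, 1) ≠ 0, so r is not a codeword (an error is present).
Step 3: locate the error. For a single error e at position i, S_ℓ = v_i·e·α_i^ℓ, so α_err = S_1/S_0.
  S_0^{−1} = 1^{−1} = 1 (mod 11), so α_err = 1·1 = 1 ≡ 1 = α_2. Error position i = 2.
  Consistency check: S_2/S_1 = 1·1 = 1 ≡ 1 = α_err ✓ (single-error assumption holds).
Step 4: error magnitude e = S_0/v_2 = S_0·∏_{j≠2}(α_2 − α_j) = 1·9 = 9 ≡ 9 (mod 11).
Step 5: correct position 2: c_2 = r_2 − e = 5 − 9 ≡ 7 (mod 11). Hence c = [3, 7, 1, 6, 0].
  Check: interpolating c through the α_i gives m(x) = 4 + 3·x (degree < 2) with m(α_i) = c_i for every i, so c is indeed a codeword.


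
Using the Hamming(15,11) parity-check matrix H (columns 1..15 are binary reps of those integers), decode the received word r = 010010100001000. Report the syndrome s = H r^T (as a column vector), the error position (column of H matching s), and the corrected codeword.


s = (1, 1, 0, 0)^T, error position = 12, corrected codeword c = 010010100000000

Compute s = H r^T mod 2 one row at a time:
  s_1 = 0 + 0 + 0 + 0 + 1 + 0 + 0 + 0 = 1 ≡ 1 (mod 2).
  s_2 = 0 + 1 + 0 + 1 + 1 + 0 + 0 + 0 = 3 ≡ 1 (mod 2).
  s_3 = 1 + 0 + 0 + 1 + 0 + 0 + 0 + 0 = 2 ≡ 0 (mod 2).
  s_4 = 0 + 0 + 1 + 1 + 0 + 0 + 0 + 0 = 2 ≡ 0 (mod 2).
s = (1, 1, 0, 0)^T — this equals column 12 of H (binary 1100), so error is at position 12.
Correct: flip bit 12 of r = 010010100001000 to get c = 010010100000000.


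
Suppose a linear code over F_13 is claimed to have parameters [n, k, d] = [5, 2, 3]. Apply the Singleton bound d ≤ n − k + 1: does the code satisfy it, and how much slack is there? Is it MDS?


Singleton RHS = n − k + 1 = 4, slack = 1, bound satisfied, not MDS.

Singleton bound: d ≤ n − k + 1.
Here n = 5, k = 2, so n − k + 1 = 4.
Given d = 3, check d ≤ 4: YES.
Slack = (n − k + 1) − d = 1.
The code is NOT MDS (slack = 1 > 0).
Description: the claimed parameters are [5, 2, 3]_13; such a code would be non-MDS.


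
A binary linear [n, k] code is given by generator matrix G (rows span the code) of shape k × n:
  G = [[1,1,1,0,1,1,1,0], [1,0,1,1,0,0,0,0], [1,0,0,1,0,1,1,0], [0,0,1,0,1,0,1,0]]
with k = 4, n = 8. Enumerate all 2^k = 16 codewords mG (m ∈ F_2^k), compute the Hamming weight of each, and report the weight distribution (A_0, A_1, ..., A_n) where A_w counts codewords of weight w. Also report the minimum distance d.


Weight distribution: A_0 = 1, A_2 = 1, A_3 = 6, A_4 = 5, A_5 = 2, A_6 = 1. Minimum distance d = 2.

Enumerate all 2^4 = 16 messages m ∈ F_2^4.
For each, compute codeword c = mG in F_2^8, then tally its weight.
  m = 0000 → c = 00000000, weight = 0.
  m = 1000 → c = 11101110, weight = 6.
  m = 0100 → c = 10110000, weight = 3.
  m = 1100 → c = 01011110, weight = 5.
  m = 0010 → c = 10010110, weight = 4.
  m = 1010 → c = 01111000, weight = 4.
  m = 0110 → c = 00100110, weight = 3.
  m = 1110 → c = 11001000, weight = 3.
  m = 0001 → c = 00101010, weight = 3.
  m = 1001 → c = 11000100, weight = 3.
  m = 0101 → c = 10011010, weight = 4.
  m = 1101 → c = 01110100, weight = 4.
  m = 0011 → c = 10111100, weight = 5.
  m = 1011 → c = 01010010, weight = 3.
  m = 0111 → c = 00001100, weight = 2.
  m = 1111 → c = 11100010, weight = 4.
Tally weights:
  weight 0: 1 codewords.
  weight 2: 1 codewords.
  weight 3: 6 codewords.
  weight 4: 5 codewords.
  weight 5: 2 codewords.
  weight 6: 1 codewords.
Minimum distance d = smallest w > 0 with A_w > 0 = 2.
Sanity: Σ A_w = 16 = 2^4 = 16 ✓.


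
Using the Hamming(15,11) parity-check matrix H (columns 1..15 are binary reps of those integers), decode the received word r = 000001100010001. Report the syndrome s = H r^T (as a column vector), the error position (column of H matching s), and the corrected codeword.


s = (0, 1, 0, 1)^T, error position = 5, corrected codeword c = 000011100010001

Compute s = H r^T mod 2 one row at a time:
  s_1 = 0 + 0 + 0 + 1 + 0 + 0 + 0 + 1 = 2 ≡ 0 (mod 2).
  s_2 = 0 + 0 + 1 + 1 + 0 + 0 + 0 + 1 = 3 ≡ 1 (mod 2).
  s_3 = 0 + 0 + 1 + 1 + 0 + 1 + 0 + 1 = 4 ≡ 0 (mod 2).
  s_4 = 0 + 0 + 0 + 1 + 0 + 1 + 0 + 1 = 3 ≡ 1 (mod 2).
s = (0, 1, 0, 1)^T — this equals column 5 of H (binary 0101), so error is at position 5.
Correct: flip bit 5 of r = 000001100010001 to get c = 000011100010001.


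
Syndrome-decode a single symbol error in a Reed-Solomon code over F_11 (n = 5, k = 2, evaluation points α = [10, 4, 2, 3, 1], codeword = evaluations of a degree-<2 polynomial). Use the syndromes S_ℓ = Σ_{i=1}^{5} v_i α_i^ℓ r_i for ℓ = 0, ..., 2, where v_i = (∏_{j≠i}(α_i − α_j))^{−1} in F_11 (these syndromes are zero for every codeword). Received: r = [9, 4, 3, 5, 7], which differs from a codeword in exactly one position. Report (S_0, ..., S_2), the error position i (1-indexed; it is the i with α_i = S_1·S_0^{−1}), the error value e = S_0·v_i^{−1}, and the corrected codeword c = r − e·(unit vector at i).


S = (5, 10, 9), error at position 3, error magnitude e = 8, c = [9, 4, 6, 5, 7].

Step 1: column multipliers v_i = (∏_{j≠i}(α_i − α_j))^{−1} mod 11.
  i = 1 (α = 10): (10−4)(10−2)(10−3)(10−1) = 6·8·7·9 = 3024 ≡ 10, so v_1 = 10^{−1} = 10 (mod 11).
  i = 2 (α = 4): (4−10)(4−2)(4−3)(4−1) = (−6)·2·1·3 = −36 ≡ 8, so v_2 = 8^{−1} = 7 (mod 11).
  i = 3 (α = 2): (2−10)(2−4)(2−3)(2−1) = (−8)·(−2)·(−1)·1 = −16 ≡ 6, so v_3 = 6^{−1} = 2 (mod 11).
  i = 4 (α = 3): (3−10)(3−4)(3−2)(3−1) = (−7)·(−1)·1·2 = 14 ≡ 3, so v_4 = 3^{−1} = 4 (mod 11).
  i = 5 (α = 1): (1−10)(1−4)(1−2)(1−3) = (−9)·(−3)·(−1)·(−2) = 54 ≡ 10, so v_5 = 10^{−1} = 10 (mod 11).
  v = [10, 7, 2, 4, 10].
Step 2: syndromes of r = [9, 4, 3, 5, 7] (all sums mod 11).
  S_0 = Σ v_i r_i = 10·9 + 7·4 + 2·3 + 4·5 + 10·7 = 214 ≡ 5.
  S_1 = Σ v_i α_i r_i = 10·10·9 + 7·4·4 + 2·2·3 + 4·3·5 + 10·1·7 = 1154 ≡ 10.
  α_i^2 mod 11 = [1, 5, 4, 9, 1].
  S_2 = Σ v_i α_i^2 r_i = 10·1·9 + 7·5·4 + 2·4·3 + 4·9·5 + 10·1·7 = 504 ≡ 9.
  S = (5, 10, 9) ≠ 0, so r is not a codeword (an error is present).
Step 3: locate the error. For a single error e at position i, S_ℓ = v_i·e·α_i^ℓ, so α_err = S_1/S_0.
  S_0^{−1} = 5^{−1} = 9 (mod 11), so α_err = 10·9 = 90 ≡ 2 = α_3. Error position i = 3.
  Consistency check: S_2/S_1 = 9·10 = 90 ≡ 2 = α_err ✓ (single-error assumption holds).
Step 4: error magnitude e = S_0/v_3 = S_0·∏_{j≠3}(α_3 − α_j) = 5·6 = 30 ≡ 8 (mod 11).
Step 5: correct position 3: c_3 = r_3 − e = 3 − 8 ≡ 6 (mod 11). Hence c = [9, 4, 6, 5, 7].
  Check: interpolating c through the α_i gives m(x) = 8 + 10·x (degree < 2) with m(α_i) = c_i for every i, so c is indeed a codeword.


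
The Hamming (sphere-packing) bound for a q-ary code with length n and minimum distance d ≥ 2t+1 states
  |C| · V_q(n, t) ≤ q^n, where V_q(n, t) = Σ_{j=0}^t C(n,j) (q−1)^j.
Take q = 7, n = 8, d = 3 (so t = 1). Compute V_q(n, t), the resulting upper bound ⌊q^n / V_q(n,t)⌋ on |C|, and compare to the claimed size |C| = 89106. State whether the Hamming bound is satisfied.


V_q(n, t) = 49, q^n = 5764801, Hamming bound = 117649, |C| = 89106 ≤ bound (satisfied).

Step 1: Compute V_q(n, t) = Σ_{j=0}^1 C(n, j) (q−1)^j.
  j = 0: C(8,0)·(6)^0 = 1·1 = 1.
  j = 1: C(8,1)·(6)^1 = 8·6 = 48.
  V_q(n, t) = 1 + 48 = 49.
Step 2: q^n = 7^8 = 5764801.
Step 3: Hamming bound ⌊q^n / V_q(n,t)⌋ = ⌊5764801/49⌋ = 117649.
Step 4: Compare |C| = 89106 to 117649: satisfied.
The claimed |C| lies below the Hamming bound.


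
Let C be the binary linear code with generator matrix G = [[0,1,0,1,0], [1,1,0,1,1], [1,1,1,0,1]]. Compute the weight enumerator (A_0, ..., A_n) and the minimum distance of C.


Weight distribution: A_0 = 1, A_2 = 4, A_4 = 3. Minimum distance d = 2.

Enumerate all 2^3 = 8 messages m ∈ F_2^3.
For each, compute codeword c = mG in F_2^5, then tally its weight.
  m = 000 → c = 00000, weight = 0.
  m = 100 → c = 01010, weight = 2.
  m = 010 → c = 11011, weight = 4.
  m = 110 → c = 10001, weight = 2.
  m = 001 → c = 11101, weight = 4.
  m = 101 → c = 10111, weight = 4.
  m = 011 → c = 00110, weight = 2.
  m = 111 → c = 01100, weight = 2.
Tally weights:
  weight 0: 1 codewords.
  weight 2: 4 codewords.
  weight 4: 3 codewords.
Minimum distance d = smallest w > 0 with A_w > 0 = 2.
Sanity: Σ A_w = 8 = 2^3 = 8 ✓.


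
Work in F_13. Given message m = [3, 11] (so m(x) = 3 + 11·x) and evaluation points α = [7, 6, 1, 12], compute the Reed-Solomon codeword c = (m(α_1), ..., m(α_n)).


c = [2, 4, 1, 5]

Message polynomial: m(x) = 3 + 11·x (mod 13).
For each evaluation point α_i, compute m(α_i) mod 13:
  α_1 = 7: Horner steps 11 → 2, so m(7) = 2.
  α_2 = 6: Horner steps 11 → 4, so m(6) = 4.
  α_3 = 1: Horner steps 11 → 1, so m(1) = 1.
  α_4 = 12: Horner steps 11 → 5, so m(12) = 5.
Codeword c = [2, 4, 1, 5] ∈ F_13^4.


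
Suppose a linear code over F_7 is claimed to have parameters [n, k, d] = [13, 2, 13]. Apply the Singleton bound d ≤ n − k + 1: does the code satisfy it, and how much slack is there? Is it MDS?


Singleton RHS = n − k + 1 = 12, slack = -1, bound violated (no such code; not MDS).

Singleton bound: d ≤ n − k + 1.
Here n = 13, k = 2, so n − k + 1 = 12.
Given d = 13, check d ≤ 12: NO.
Slack = (n − k + 1) − d = -1.
The slack is negative: d = 13 exceeds n − k + 1 = 12 by 1, so the Singleton bound is violated and no linear [13, 2, 13]_7 code can exist. In particular it is not MDS (MDS requires d = n − k + 1 exactly).
Description: the claimed parameters are [13, 2, 13]_7; such a code would be impossible (violates the Singleton bound).


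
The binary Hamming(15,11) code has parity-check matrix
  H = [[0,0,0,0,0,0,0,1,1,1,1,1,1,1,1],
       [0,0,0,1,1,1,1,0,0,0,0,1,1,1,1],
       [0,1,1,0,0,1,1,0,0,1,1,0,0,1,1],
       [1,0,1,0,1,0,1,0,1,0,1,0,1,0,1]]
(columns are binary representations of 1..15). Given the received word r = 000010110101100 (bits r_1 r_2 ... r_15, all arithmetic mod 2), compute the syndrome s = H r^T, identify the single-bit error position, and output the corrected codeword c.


s = (0, 0, 0, 1)^T, error position = 1, corrected codeword c = 100010110101100

Compute s = H r^T mod 2 one row at a time:
  s_1 = 1 + 0 + 1 + 0 + 1 + 1 + 0 + 0 = 4 ≡ 0 (mod 2).
  s_2 = 0 + 1 + 0 + 1 + 1 + 1 + 0 + 0 = 4 ≡ 0 (mod 2).
  s_3 = 0 + 0 + 0 + 1 + 1 + 0 + 0 + 0 = 2 ≡ 0 (mod 2).
  s_4 = 0 + 0 + 1 + 1 + 0 + 0 + 1 + 0 = 3 ≡ 1 (mod 2).
s = (0, 0, 0, 1)^T — this equals column 1 of H (binary 0001), so error is at position 1.
Correct: flip bit 1 of r = 000010110101100 to get c = 100010110101100.


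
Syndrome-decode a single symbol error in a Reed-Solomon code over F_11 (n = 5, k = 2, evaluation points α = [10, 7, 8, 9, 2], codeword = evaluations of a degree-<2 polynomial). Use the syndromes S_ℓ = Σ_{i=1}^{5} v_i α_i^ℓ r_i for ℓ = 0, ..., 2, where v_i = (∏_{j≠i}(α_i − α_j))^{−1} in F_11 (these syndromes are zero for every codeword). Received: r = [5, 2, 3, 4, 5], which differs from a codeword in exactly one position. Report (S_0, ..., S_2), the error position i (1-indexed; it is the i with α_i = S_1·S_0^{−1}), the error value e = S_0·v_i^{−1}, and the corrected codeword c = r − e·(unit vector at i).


S = (1, 2, 4), error at position 5, error magnitude e = 8, c = [5, 2, 3, 4, 8].

Step 1: column multipliers v_i = (∏_{j≠i}(α_i − α_j))^{−1} mod 11.
  i = 1 (α = 10): (10−7)(10−8)(10−9)(10−2) = 3·2·1·8 = 48 ≡ 4, so v_1 = 4^{−1} = 3 (mod 11).
  i = 2 (α = 7): (7−10)(7−8)(7−9)(7−2) = (−3)·(−1)·(−2)·5 = −30 ≡ 3, so v_2 = 3^{−1} = 4 (mod 11).
  i = 3 (α = 8): (8−10)(8−7)(8−9)(8−2) = (−2)·1·(−1)·6 = 12 ≡ 1, so v_3 = 1^{−1} = 1 (mod 11).
  i = 4 (α = 9): (9−10)(9−7)(9−8)(9−2) = (−1)·2·1·7 = −14 ≡ 8, so v_4 = 8^{−1} = 7 (mod 11).
  i = 5 (α = 2): (2−10)(2−7)(2−8)(2−9) = (−8)·(−5)·(−6)·(−7) = 1680 ≡ 8, so v_5 = 8^{−1} = 7 (mod 11).
  v = [3, 4, 1, 7, 7].
Step 2: syndromes of r = [5, 2, 3, 4, 5] (all sums mod 11).
  S_0 = Σ v_i r_i = 3·5 + 4·2 + 1·3 + 7·4 + 7·5 = 89 ≡ 1.
  S_1 = Σ v_i α_i r_i = 3·10·5 + 4·7·2 + 1·8·3 + 7·9·4 + 7·2·5 = 552 ≡ 2.
  α_i^2 mod 11 = [1, 5, 9, 4, 4].
  S_2 = Σ v_i α_i^2 r_i = 3·1·5 + 4·5·2 + 1·9·3 + 7·4·4 + 7·4·5 = 334 ≡ 4.
  S = (1, 2, 4) ≠ 0, so r is not a codeword (an error is present).
Step 3: locate the error. For a single error e at position i, S_ℓ = v_i·e·α_i^ℓ, so α_err = S_1/S_0.
  S_0^{−1} = 1^{−1} = 1 (mod 11), so α_err = 2·1 = 2 ≡ 2 = α_5. Error position i = 5.
  Consistency check: S_2/S_1 = 4·6 = 24 ≡ 2 = α_err ✓ (single-error assumption holds).
Step 4: error magnitude e = S_0/v_5 = S_0·∏_{j≠5}(α_5 − α_j) = 1·8 = 8 ≡ 8 (mod 11).
Step 5: correct position 5: c_5 = r_5 − e = 5 − 8 ≡ 8 (mod 11). Hence c = [5, 2, 3, 4, 8].
  Check: interpolating c through the α_i gives m(x) = 6 + 1·x (degree < 2) with m(α_i) = c_i for every i, so c is indeed a codeword.


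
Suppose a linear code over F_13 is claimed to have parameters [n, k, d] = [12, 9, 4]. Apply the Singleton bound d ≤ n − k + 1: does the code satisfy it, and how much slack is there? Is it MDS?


Singleton RHS = n − k + 1 = 4, slack = 0, bound satisfied, MDS.

Singleton bound: d ≤ n − k + 1.
Here n = 12, k = 9, so n − k + 1 = 4.
Given d = 4, check d ≤ 4: YES.
Slack = (n − k + 1) − d = 0.
The code is MDS (slack = 0).
Description: the claimed parameters are [12, 9, 4]_13; such a code would be MDS (meets Singleton bound).


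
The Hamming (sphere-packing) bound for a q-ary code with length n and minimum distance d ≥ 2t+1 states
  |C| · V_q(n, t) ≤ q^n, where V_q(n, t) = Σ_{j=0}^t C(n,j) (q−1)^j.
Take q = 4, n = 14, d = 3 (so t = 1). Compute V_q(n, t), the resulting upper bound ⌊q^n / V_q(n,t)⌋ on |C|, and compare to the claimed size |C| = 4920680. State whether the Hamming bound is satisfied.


V_q(n, t) = 43, q^n = 268435456, Hamming bound = 6242685, |C| = 4920680 ≤ bound (satisfied).

Step 1: Compute V_q(n, t) = Σ_{j=0}^1 C(n, j) (q−1)^j.
  j = 0: C(14,0)·(3)^0 = 1·1 = 1.
  j = 1: C(14,1)·(3)^1 = 14·3 = 42.
  V_q(n, t) = 1 + 42 = 43.
Step 2: q^n = 4^14 = 268435456.
Step 3: Hamming bound ⌊q^n / V_q(n,t)⌋ = ⌊268435456/43⌋ = 6242685.
Step 4: Compare |C| = 4920680 to 6242685: satisfied.
The claimed |C| lies below the Hamming bound.


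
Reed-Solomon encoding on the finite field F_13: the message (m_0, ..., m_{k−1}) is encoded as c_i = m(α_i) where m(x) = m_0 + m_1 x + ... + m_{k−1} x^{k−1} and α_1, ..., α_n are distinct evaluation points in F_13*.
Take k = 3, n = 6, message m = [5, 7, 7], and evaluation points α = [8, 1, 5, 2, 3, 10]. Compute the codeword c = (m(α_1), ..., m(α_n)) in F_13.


c = [2, 6, 7, 8, 11, 8]

Message polynomial: m(x) = 5 + 7·x + 7·x^2 (mod 13).
For each evaluation point α_i, compute m(α_i) mod 13:
  α_1 = 8: Horner steps 7 → 11 → 2, so m(8) = 2.
  α_2 = 1: Horner steps 7 → 1 → 6, so m(1) = 6.
  α_3 = 5: Horner steps 7 → 3 → 7, so m(5) = 7.
  α_4 = 2: Horner steps 7 → 8 → 8, so m(2) = 8.
  α_5 = 3: Horner steps 7 → 2 → 11, so m(3) = 11.
  α_6 = 10: Horner steps 7 → 12 → 8, so m(10) = 8.
Codeword c = [2, 6, 7, 8, 11, 8] ∈ F_13^6.


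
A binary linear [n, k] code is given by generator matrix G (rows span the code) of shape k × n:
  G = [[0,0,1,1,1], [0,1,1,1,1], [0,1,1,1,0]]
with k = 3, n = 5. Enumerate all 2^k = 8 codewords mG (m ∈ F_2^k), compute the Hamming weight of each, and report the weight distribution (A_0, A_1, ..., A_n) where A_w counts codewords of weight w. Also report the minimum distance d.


Weight distribution: A_0 = 1, A_1 = 2, A_2 = 2, A_3 = 2, A_4 = 1. Minimum distance d = 1.

Enumerate all 2^3 = 8 messages m ∈ F_2^3.
For each, compute codeword c = mG in F_2^5, then tally its weight.
  m = 000 → c = 00000, weight = 0.
  m = 100 → c = 00111, weight = 3.
  m = 010 → c = 01111, weight = 4.
  m = 110 → c = 01000, weight = 1.
  m = 001 → c = 01110, weight = 3.
  m = 101 → c = 01001, weight = 2.
  m = 011 → c = 00001, weight = 1.
  m = 111 → c = 00110, weight = 2.
Tally weights:
  weight 0: 1 codewords.
  weight 1: 2 codewords.
  weight 2: 2 codewords.
  weight 3: 2 codewords.
  weight 4: 1 codewords.
Minimum distance d = smallest w > 0 with A_w > 0 = 1.
Sanity: Σ A_w = 8 = 2^3 = 8 ✓.


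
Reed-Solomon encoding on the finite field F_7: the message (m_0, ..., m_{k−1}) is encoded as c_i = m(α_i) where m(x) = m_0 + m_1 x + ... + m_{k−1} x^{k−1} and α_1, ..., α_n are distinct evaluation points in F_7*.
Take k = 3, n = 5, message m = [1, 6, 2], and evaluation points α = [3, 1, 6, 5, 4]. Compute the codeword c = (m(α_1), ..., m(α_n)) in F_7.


c = [2, 2, 4, 4, 1]

Message polynomial: m(x) = 1 + 6·x + 2·x^2 (mod 7).
For each evaluation point α_i, compute m(α_i) mod 7:
  α_1 = 3: Horner steps 2 → 5 → 2, so m(3) = 2.
  α_2 = 1: Horner steps 2 → 1 → 2, so m(1) = 2.
  α_3 = 6: Horner steps 2 → 4 → 4, so m(6) = 4.
  α_4 = 5: Horner steps 2 → 2 → 4, so m(5) = 4.
  α_5 = 4: Horner steps 2 → 0 → 1, so m(4) = 1.
Codeword c = [2, 2, 4, 4, 1] ∈ F_7^5.


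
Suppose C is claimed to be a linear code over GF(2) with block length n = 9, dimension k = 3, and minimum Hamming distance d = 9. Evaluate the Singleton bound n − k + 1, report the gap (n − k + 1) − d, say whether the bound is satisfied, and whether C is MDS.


Singleton RHS = n − k + 1 = 7, slack = -2, bound violated (no such code; not MDS).

Singleton bound: d ≤ n − k + 1.
Here n = 9, k = 3, so n − k + 1 = 7.
Given d = 9, check d ≤ 7: NO.
Slack = (n − k + 1) − d = -2.
The slack is negative: d = 9 exceeds n − k + 1 = 7 by 2, so the Singleton bound is violated and no linear [9, 3, 9]_2 code can exist. In particular it is not MDS (MDS requires d = n − k + 1 exactly).
Description: the claimed parameters are [9, 3, 9]_2; such a code would be impossible (violates the Singleton bound).


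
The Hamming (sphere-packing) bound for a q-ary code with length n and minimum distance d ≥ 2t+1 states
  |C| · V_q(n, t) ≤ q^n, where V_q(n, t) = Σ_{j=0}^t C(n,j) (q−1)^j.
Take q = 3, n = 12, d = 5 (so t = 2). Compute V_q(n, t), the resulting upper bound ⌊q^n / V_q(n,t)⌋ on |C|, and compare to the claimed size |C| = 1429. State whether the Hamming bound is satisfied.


V_q(n, t) = 289, q^n = 531441, Hamming bound = 1838, |C| = 1429 ≤ bound (satisfied).

Step 1: Compute V_q(n, t) = Σ_{j=0}^2 C(n, j) (q−1)^j.
  j = 0: C(12,0)·(2)^0 = 1·1 = 1.
  j = 1: C(12,1)·(2)^1 = 12·2 = 24.
  j = 2: C(12,2)·(2)^2 = 66·4 = 264.
  V_q(n, t) = 1 + 24 + 264 = 289.
Step 2: q^n = 3^12 = 531441.
Step 3: Hamming bound ⌊q^n / V_q(n,t)⌋ = ⌊531441/289⌋ = 1838.
Step 4: Compare |C| = 1429 to 1838: satisfied.
The claimed |C| lies below the Hamming bound.


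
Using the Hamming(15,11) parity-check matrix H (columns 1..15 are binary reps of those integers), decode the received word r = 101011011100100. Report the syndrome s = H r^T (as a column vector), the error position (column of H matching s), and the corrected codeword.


s = (0, 1, 1, 1)^T, error position = 7, corrected codeword c = 101011111100100

Compute s = H r^T mod 2 one row at a time:
  s_1 = 1 + 1 + 1 + 0 + 0 + 1 + 0 + 0 = 4 ≡ 0 (mod 2).
  s_2 = 0 + 1 + 1 + 0 + 0 + 1 + 0 + 0 = 3 ≡ 1 (mod 2).
  s_3 = 0 + 1 + 1 + 0 + 1 + 0 + 0 + 0 = 3 ≡ 1 (mod 2).
  s_4 = 1 + 1 + 1 + 0 + 1 + 0 + 1 + 0 = 5 ≡ 1 (mod 2).
s = (0, 1, 1, 1)^T — this equals column 7 of H (binary 0111), so error is at position 7.
Correct: flip bit 7 of r = 101011011100100 to get c = 101011111100100.


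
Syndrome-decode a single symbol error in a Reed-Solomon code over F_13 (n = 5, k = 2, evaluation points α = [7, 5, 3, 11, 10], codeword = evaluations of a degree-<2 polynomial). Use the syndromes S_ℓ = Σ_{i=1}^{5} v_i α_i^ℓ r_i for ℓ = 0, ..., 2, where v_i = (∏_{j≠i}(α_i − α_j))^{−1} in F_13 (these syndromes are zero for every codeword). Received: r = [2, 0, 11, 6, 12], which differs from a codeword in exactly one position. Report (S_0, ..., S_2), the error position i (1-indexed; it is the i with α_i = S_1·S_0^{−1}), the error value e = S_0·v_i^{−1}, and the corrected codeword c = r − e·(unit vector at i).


S = (6, 8, 2), error at position 5, error magnitude e = 7, c = [2, 0, 11, 6, 5].

Step 1: column multipliers v_i = (∏_{j≠i}(α_i − α_j))^{−1} mod 13.
  i = 1 (α = 7): (7−5)(7−3)(7−11)(7−10) = 2·4·(−4)·(−3) = 96 ≡ 5, so v_1 = 5^{−1} = 8 (mod 13).
  i = 2 (α = 5): (5−7)(5−3)(5−11)(5−10) = (−2)·2·(−6)·(−5) = −120 ≡ 10, so v_2 = 10^{−1} = 4 (mod 13).
  i = 3 (α = 3): (3−7)(3−5)(3−11)(3−10) = (−4)·(−2)·(−8)·(−7) = 448 ≡ 6, so v_3 = 6^{−1} = 11 (mod 13).
  i = 4 (α = 11): (11−7)(11−5)(11−3)(11−10) = 4·6·8·1 = 192 ≡ 10, so v_4 = 10^{−1} = 4 (mod 13).
  i = 5 (α = 10): (10−7)(10−5)(10−3)(10−11) = 3·5·7·(−1) = −105 ≡ 12, so v_5 = 12^{−1} = 12 (mod 13).
  v = [8, 4, 11, 4, 12].
Step 2: syndromes of r = [2, 0, 11, 6, 12] (all sums mod 13).
  S_0 = Σ v_i r_i = 8·2 + 4·0 + 11·11 + 4·6 + 12·12 = 305 ≡ 6.
  S_1 = Σ v_i α_i r_i = 8·7·2 + 4·5·0 + 11·3·11 + 4·11·6 + 12·10·12 = 2179 ≡ 8.
  α_i^2 mod 13 = [10, 12, 9, 4, 9].
  S_2 = Σ v_i α_i^2 r_i = 8·10·2 + 4·12·0 + 11·9·11 + 4·4·6 + 12·9·12 = 2641 ≡ 2.
  S = (6, 8, 2) ≠ 0, so r is not a codeword (an error is present).
Step 3: locate the error. For a single error e at position i, S_ℓ = v_i·e·α_i^ℓ, so α_err = S_1/S_0.
  S_0^{−1} = 6^{−1} = 11 (mod 13), so α_err = 8·11 = 88 ≡ 10 = α_5. Error position i = 5.
  Consistency check: S_2/S_1 = 2·5 = 10 ≡ 10 = α_err ✓ (single-error assumption holds).
Step 4: error magnitude e = S_0/v_5 = S_0·∏_{j≠5}(α_5 − α_j) = 6·12 = 72 ≡ 7 (mod 13).
Step 5: correct position 5: c_5 = r_5 − e = 12 − 7 ≡ 5 (mod 13). Hence c = [2, 0, 11, 6, 5].
  Check: interpolating c through the α_i gives m(x) = 8 + 1·x (degree < 2) with m(α_i) = c_i for every i, so c is indeed a codeword.


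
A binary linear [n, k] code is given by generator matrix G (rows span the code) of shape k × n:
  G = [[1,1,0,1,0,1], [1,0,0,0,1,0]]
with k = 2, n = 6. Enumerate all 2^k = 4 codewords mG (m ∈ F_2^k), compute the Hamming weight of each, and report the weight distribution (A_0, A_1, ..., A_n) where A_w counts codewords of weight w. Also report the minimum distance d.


Weight distribution: A_0 = 1, A_2 = 1, A_4 = 2. Minimum distance d = 2.

Enumerate all 2^2 = 4 messages m ∈ F_2^2.
For each, compute codeword c = mG in F_2^6, then tally its weight.
  m = 00 → c = 000000, weight = 0.
  m = 10 → c = 110101, weight = 4.
  m = 01 → c = 100010, weight = 2.
  m = 11 → c = 010111, weight = 4.
Tally weights:
  weight 0: 1 codewords.
  weight 2: 1 codewords.
  weight 4: 2 codewords.
Minimum distance d = smallest w > 0 with A_w > 0 = 2.
Sanity: Σ A_w = 4 = 2^2 = 4 ✓.


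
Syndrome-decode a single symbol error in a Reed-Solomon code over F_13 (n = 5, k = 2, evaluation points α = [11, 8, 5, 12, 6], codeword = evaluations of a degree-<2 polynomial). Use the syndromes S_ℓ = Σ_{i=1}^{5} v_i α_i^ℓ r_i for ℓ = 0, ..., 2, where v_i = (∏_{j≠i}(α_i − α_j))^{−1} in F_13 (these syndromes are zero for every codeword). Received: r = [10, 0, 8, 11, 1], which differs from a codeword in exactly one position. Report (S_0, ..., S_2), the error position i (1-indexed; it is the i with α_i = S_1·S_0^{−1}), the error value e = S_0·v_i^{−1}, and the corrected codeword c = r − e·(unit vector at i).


S = (5, 3, 7), error at position 1, error magnitude e = 5, c = [5, 0, 8, 11, 1].

Step 1: column multipliers v_i = (∏_{j≠i}(α_i − α_j))^{−1} mod 13.
  i = 1 (α = 11): (11−8)(11−5)(11−12)(11−6) = 3·6·(−1)·5 = −90 ≡ 1, so v_1 = 1^{−1} = 1 (mod 13).
  i = 2 (α = 8): (8−11)(8−5)(8−12)(8−6) = (−3)·3·(−4)·2 = 72 ≡ 7, so v_2 = 7^{−1} = 2 (mod 13).
  i = 3 (α = 5): (5−11)(5−8)(5−12)(5−6) = (−6)·(−3)·(−7)·(−1) = 126 ≡ 9, so v_3 = 9^{−1} = 3 (mod 13).
  i = 4 (α = 12): (12−11)(12−8)(12−5)(12−6) = 1·4·7·6 = 168 ≡ 12, so v_4 = 12^{−1} = 12 (mod 13).
  i = 5 (α = 6): (6−11)(6−8)(6−5)(6−12) = (−5)·(−2)·1·(−6) = −60 ≡ 5, so v_5 = 5^{−1} = 8 (mod 13).
  v = [1, 2, 3, 12, 8].
Step 2: syndromes of r = [10, 0, 8, 11, 1] (all sums mod 13).
  S_0 = Σ v_i r_i = 1·10 + 2·0 + 3·8 + 12·11 + 8·1 = 174 ≡ 5.
  S_1 = Σ v_i α_i r_i = 1·11·10 + 2·8·0 + 3·5·8 + 12·12·11 + 8·6·1 = 1862 ≡ 3.
  α_i^2 mod 13 = [4, 12, 12, 1, 10].
  S_2 = Σ v_i α_i^2 r_i = 1·4·10 + 2·12·0 + 3·12·8 + 12·1·11 + 8·10·1 = 540 ≡ 7.
  S = (5, 3, 7) ≠ 0, so r is not a codeword (an error is present).
Step 3: locate the error. For a single error e at position i, S_ℓ = v_i·e·α_i^ℓ, so α_err = S_1/S_0.
  S_0^{−1} = 5^{−1} = 8 (mod 13), so α_err = 3·8 = 24 ≡ 11 = α_1. Error position i = 1.
  Consistency check: S_2/S_1 = 7·9 = 63 ≡ 11 = α_err ✓ (single-error assumption holds).
Step 4: error magnitude e = S_0/v_1 = S_0·∏_{j≠1}(α_1 − α_j) = 5·1 = 5 ≡ 5 (mod 13).
Step 5: correct position 1: c_1 = r_1 − e = 10 − 5 ≡ 5 (mod 13). Hence c = [5, 0, 8, 11, 1].
  Check: interpolating c through the α_i gives m(x) = 4 + 6·x (degree < 2) with m(α_i) = c_i for every i, so c is indeed a codeword.


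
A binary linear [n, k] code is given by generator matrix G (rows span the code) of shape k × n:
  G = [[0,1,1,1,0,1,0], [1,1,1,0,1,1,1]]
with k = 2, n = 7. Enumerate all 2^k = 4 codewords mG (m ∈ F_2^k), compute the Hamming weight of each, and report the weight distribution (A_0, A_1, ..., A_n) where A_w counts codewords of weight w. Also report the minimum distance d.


Weight distribution: A_0 = 1, A_4 = 2, A_6 = 1. Minimum distance d = 4.

Enumerate all 2^2 = 4 messages m ∈ F_2^2.
For each, compute codeword c = mG in F_2^7, then tally its weight.
  m = 00 → c = 0000000, weight = 0.
  m = 10 → c = 0111010, weight = 4.
  m = 01 → c = 1110111, weight = 6.
  m = 11 → c = 1001101, weight = 4.
Tally weights:
  weight 0: 1 codewords.
  weight 4: 2 codewords.
  weight 6: 1 codewords.
Minimum distance d = smallest w > 0 with A_w > 0 = 4.
Sanity: Σ A_w = 4 = 2^2 = 4 ✓.


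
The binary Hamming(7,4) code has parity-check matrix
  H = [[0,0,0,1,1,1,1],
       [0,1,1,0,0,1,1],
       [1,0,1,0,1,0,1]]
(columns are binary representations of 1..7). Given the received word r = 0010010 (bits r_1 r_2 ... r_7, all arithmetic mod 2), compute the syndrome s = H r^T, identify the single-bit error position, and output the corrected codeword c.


s = (1, 0, 1)^T, error position = 5, corrected codeword c = 0010110

Compute s = H r^T mod 2 one row at a time:
  s_1 = 0 + 0 + 1 + 0 = 1 ≡ 1 (mod 2).
  s_2 = 0 + 1 + 1 + 0 = 2 ≡ 0 (mod 2).
  s_3 = 0 + 1 + 0 + 0 = 1 ≡ 1 (mod 2).
s = (1, 0, 1)^T — this equals column 5 of H (binary 101), so error is at position 5.
Correct: flip bit 5 of r = 0010010 to get c = 0010110.


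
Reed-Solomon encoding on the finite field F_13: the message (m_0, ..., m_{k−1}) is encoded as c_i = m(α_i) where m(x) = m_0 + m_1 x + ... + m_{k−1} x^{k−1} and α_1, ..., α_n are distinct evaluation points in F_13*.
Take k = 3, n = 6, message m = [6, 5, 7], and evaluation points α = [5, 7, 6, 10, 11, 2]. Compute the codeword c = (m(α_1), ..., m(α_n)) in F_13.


c = [11, 7, 2, 2, 11, 5]

Message polynomial: m(x) = 6 + 5·x + 7·x^2 (mod 13).
For each evaluation point α_i, compute m(α_i) mod 13:
  α_1 = 5: Horner steps 7 → 1 → 11, so m(5) = 11.
  α_2 = 7: Horner steps 7 → 2 → 7, so m(7) = 7.
  α_3 = 6: Horner steps 7 → 8 → 2, so m(6) = 2.
  α_4 = 10: Horner steps 7 → 10 → 2, so m(10) = 2.
  α_5 = 11: Horner steps 7 → 4 → 11, so m(11) = 11.
  α_6 = 2: Horner steps 7 → 6 → 5, so m(2) = 5.
Codeword c = [11, 7, 2, 2, 11, 5] ∈ F_13^6.


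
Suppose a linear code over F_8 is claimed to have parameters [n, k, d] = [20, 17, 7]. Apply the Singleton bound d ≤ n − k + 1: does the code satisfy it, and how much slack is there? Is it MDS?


Singleton RHS = n − k + 1 = 4, slack = -3, bound violated (no such code; not MDS).

Singleton bound: d ≤ n − k + 1.
Here n = 20, k = 17, so n − k + 1 = 4.
Given d = 7, check d ≤ 4: NO.
Slack = (n − k + 1) − d = -3.
The slack is negative: d = 7 exceeds n − k + 1 = 4 by 3, so the Singleton bound is violated and no linear [20, 17, 7]_8 code can exist. In particular it is not MDS (MDS requires d = n − k + 1 exactly).
Description: the claimed parameters are [20, 17, 7]_8; such a code would be impossible (violates the Singleton bound).


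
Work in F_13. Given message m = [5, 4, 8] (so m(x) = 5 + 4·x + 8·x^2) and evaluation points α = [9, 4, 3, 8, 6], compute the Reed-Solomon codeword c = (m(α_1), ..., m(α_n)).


c = [0, 6, 11, 3, 5]

Message polynomial: m(x) = 5 + 4·x + 8·x^2 (mod 13).
For each evaluation point α_i, compute m(α_i) mod 13:
  α_1 = 9: Horner steps 8 → 11 → 0, so m(9) = 0.
  α_2 = 4: Horner steps 8 → 10 → 6, so m(4) = 6.
  α_3 = 3: Horner steps 8 → 2 → 11, so m(3) = 11.
  α_4 = 8: Horner steps 8 → 3 → 3, so m(8) = 3.
  α_5 = 6: Horner steps 8 → 0 → 5, so m(6) = 5.
Codeword c = [0, 6, 11, 3, 5] ∈ F_13^5.


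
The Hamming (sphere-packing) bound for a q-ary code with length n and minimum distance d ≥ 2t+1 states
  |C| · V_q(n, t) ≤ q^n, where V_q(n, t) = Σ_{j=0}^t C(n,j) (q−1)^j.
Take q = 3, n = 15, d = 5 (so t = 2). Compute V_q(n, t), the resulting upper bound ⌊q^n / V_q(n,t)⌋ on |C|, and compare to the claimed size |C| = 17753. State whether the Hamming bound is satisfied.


V_q(n, t) = 451, q^n = 14348907, Hamming bound = 31815, |C| = 17753 ≤ bound (satisfied).

Step 1: Compute V_q(n, t) = Σ_{j=0}^2 C(n, j) (q−1)^j.
  j = 0: C(15,0)·(2)^0 = 1·1 = 1.
  j = 1: C(15,1)·(2)^1 = 15·2 = 30.
  j = 2: C(15,2)·(2)^2 = 105·4 = 420.
  V_q(n, t) = 1 + 30 + 420 = 451.
Step 2: q^n = 3^15 = 14348907.
Step 3: Hamming bound ⌊q^n / V_q(n,t)⌋ = ⌊14348907/451⌋ = 31815.
Step 4: Compare |C| = 17753 to 31815: satisfied.
The claimed |C| lies below the Hamming bound.


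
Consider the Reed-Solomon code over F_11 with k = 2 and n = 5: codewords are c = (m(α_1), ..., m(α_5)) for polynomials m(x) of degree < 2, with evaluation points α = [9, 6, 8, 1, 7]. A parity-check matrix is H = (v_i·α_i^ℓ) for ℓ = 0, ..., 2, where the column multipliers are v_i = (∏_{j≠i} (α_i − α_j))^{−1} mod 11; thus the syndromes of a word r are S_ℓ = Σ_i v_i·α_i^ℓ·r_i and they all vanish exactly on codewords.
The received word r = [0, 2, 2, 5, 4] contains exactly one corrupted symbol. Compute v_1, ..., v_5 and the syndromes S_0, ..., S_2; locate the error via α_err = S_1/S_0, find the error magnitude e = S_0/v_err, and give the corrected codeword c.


S = (6, 3, 7), error at position 2, error magnitude e = 7, c = [0, 6, 2, 5, 4].

Step 1: column multipliers v_i = (∏_{j≠i}(α_i − α_j))^{−1} mod 11.
  i = 1 (α = 9): (9−6)(9−8)(9−1)(9−7) = 3·1·8·2 = 48 ≡ 4, so v_1 = 4^{−1} = 3 (mod 11).
  i = 2 (α = 6): (6−9)(6−8)(6−1)(6−7) = (−3)·(−2)·5·(−1) = −30 ≡ 3, so v_2 = 3^{−1} = 4 (mod 11).
  i = 3 (α = 8): (8−9)(8−6)(8−1)(8−7) = (−1)·2·7·1 = −14 ≡ 8, so v_3 = 8^{−1} = 7 (mod 11).
  i = 4 (α = 1): (1−9)(1−6)(1−8)(1−7) = (−8)·(−5)·(−7)·(−6) = 1680 ≡ 8, so v_4 = 8^{−1} = 7 (mod 11).
  i = 5 (α = 7): (7−9)(7−6)(7−8)(7−1) = (−2)·1·(−1)·6 = 12 ≡ 1, so v_5 = 1^{−1} = 1 (mod 11).
  v = [3, 4, 7, 7, 1].
Step 2: syndromes of r = [0, 2, 2, 5, 4] (all sums mod 11).
  S_0 = Σ v_i r_i = 3·0 + 4·2 + 7·2 + 7·5 + 1·4 = 61 ≡ 6.
  S_1 = Σ v_i α_i r_i = 3·9·0 + 4·6·2 + 7·8·2 + 7·1·5 + 1·7·4 = 223 ≡ 3.
  α_i^2 mod 11 = [4, 3, 9, 1, 5].
  S_2 = Σ v_i α_i^2 r_i = 3·4·0 + 4·3·2 + 7·9·2 + 7·1·5 + 1·5·4 = 205 ≡ 7.
  S = (6, 3, 7) ≠ 0, so r is not a codeword (an error is present).
Step 3: locate the error. For a single error e at position i, S_ℓ = v_i·e·α_i^ℓ, so α_err = S_1/S_0.
  S_0^{−1} = 6^{−1} = 2 (mod 11), so α_err = 3·2 = 6 ≡ 6 = α_2. Error position i = 2.
  Consistency check: S_2/S_1 = 7·4 = 28 ≡ 6 = α_err ✓ (single-error assumption holds).
Step 4: error magnitude e = S_0/v_2 = S_0·∏_{j≠2}(α_2 − α_j) = 6·3 = 18 ≡ 7 (mod 11).
Step 5: correct position 2: c_2 = r_2 − e = 2 − 7 ≡ 6 (mod 11). Hence c = [0, 6, 2, 5, 4].
  Check: interpolating c through the α_i gives m(x) = 7 + 9·x (degree < 2) with m(α_i) = c_i for every i, so c is indeed a codeword.


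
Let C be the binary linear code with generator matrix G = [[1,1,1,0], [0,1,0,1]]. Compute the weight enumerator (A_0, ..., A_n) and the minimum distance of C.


Weight distribution: A_0 = 1, A_2 = 1, A_3 = 2. Minimum distance d = 2.

Enumerate all 2^2 = 4 messages m ∈ F_2^2.
For each, compute codeword c = mG in F_2^4, then tally its weight.
  m = 00 → c = 0000, weight = 0.
  m = 10 → c = 1110, weight = 3.
  m = 01 → c = 0101, weight = 2.
  m = 11 → c = 1011, weight = 3.
Tally weights:
  weight 0: 1 codewords.
  weight 2: 1 codewords.
  weight 3: 2 codewords.
Minimum distance d = smallest w > 0 with A_w > 0 = 2.
Sanity: Σ A_w = 4 = 2^2 = 4 ✓.


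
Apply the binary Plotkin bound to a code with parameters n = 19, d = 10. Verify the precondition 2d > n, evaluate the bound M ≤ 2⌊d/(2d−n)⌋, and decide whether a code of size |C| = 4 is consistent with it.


Plotkin bound M ≤ 20; given |C| = 4 ≤ bound (satisfied).

Check applicability: 2d = 20, n = 19.
2d − n = 1 > 0, so Plotkin applies.
Compute d/(2d−n) = 10/1 ≈ 10.0000.
⌊d/(2d−n)⌋ = 10.
Plotkin bound: M ≤ 2·10 = 20.
Given |C| = 4, check: satisfied.
This |C| is below the Plotkin bound.


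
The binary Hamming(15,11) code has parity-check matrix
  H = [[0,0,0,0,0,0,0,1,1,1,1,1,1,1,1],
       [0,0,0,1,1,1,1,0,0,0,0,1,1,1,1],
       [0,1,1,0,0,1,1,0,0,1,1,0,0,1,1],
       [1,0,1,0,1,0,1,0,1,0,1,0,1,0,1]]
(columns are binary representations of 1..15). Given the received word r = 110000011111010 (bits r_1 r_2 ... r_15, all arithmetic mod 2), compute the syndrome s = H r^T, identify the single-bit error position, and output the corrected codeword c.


s = (0, 0, 0, 1)^T, error position = 1, corrected codeword c = 010000011111010

Compute s = H r^T mod 2 one row at a time:
  s_1 = 1 + 1 + 1 + 1 + 1 + 0 + 1 + 0 = 6 ≡ 0 (mod 2).
  s_2 = 0 + 0 + 0 + 0 + 1 + 0 + 1 + 0 = 2 ≡ 0 (mod 2).
  s_3 = 1 + 0 + 0 + 0 + 1 + 1 + 1 + 0 = 4 ≡ 0 (mod 2).
  s_4 = 1 + 0 + 0 + 0 + 1 + 1 + 0 + 0 = 3 ≡ 1 (mod 2).
s = (0, 0, 0, 1)^T — this equals column 1 of H (binary 0001), so error is at position 1.
Correct: flip bit 1 of r = 110000011111010 to get c = 010000011111010.


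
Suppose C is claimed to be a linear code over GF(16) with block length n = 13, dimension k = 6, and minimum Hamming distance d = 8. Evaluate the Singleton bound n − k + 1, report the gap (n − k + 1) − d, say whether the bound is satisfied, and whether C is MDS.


Singleton RHS = n − k + 1 = 8, slack = 0, bound satisfied, MDS.

Singleton bound: d ≤ n − k + 1.
Here n = 13, k = 6, so n − k + 1 = 8.
Given d = 8, check d ≤ 8: YES.
Slack = (n − k + 1) − d = 0.
The code is MDS (slack = 0).
Description: the claimed parameters are [13, 6, 8]_16; such a code would be MDS (meets Singleton bound).


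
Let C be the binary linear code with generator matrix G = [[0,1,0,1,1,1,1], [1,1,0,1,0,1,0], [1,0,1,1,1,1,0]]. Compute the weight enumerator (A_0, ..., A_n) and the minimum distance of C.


Weight distribution: A_0 = 1, A_3 = 2, A_4 = 3, A_5 = 2. Minimum distance d = 3.

Enumerate all 2^3 = 8 messages m ∈ F_2^3.
For each, compute codeword c = mG in F_2^7, then tally its weight.
  m = 000 → c = 0000000, weight = 0.
  m = 100 → c = 0101111, weight = 5.
  m = 010 → c = 1101010, weight = 4.
  m = 110 → c = 1000101, weight = 3.
  m = 001 → c = 1011110, weight = 5.
  m = 101 → c = 1110001, weight = 4.
  m = 011 → c = 0110100, weight = 3.
  m = 111 → c = 0011011, weight = 4.
Tally weights:
  weight 0: 1 codewords.
  weight 3: 2 codewords.
  weight 4: 3 codewords.
  weight 5: 2 codewords.
Minimum distance d = smallest w > 0 with A_w > 0 = 3.
Sanity: Σ A_w = 8 = 2^3 = 8 ✓.


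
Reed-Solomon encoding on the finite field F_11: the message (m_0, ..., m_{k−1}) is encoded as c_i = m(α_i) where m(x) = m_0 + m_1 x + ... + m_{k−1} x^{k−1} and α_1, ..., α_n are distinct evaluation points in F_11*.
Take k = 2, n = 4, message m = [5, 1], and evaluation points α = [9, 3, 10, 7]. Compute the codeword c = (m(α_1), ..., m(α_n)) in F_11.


c = [3, 8, 4, 1]

Message polynomial: m(x) = 5 + 1·x (mod 11).
For each evaluation point α_i, compute m(α_i) mod 11:
  α_1 = 9: Horner steps 1 → 3, so m(9) = 3.
  α_2 = 3: Horner steps 1 → 8, so m(3) = 8.
  α_3 = 10: Horner steps 1 → 4, so m(10) = 4.
  α_4 = 7: Horner steps 1 → 1, so m(7) = 1.
Codeword c = [3, 8, 4, 1] ∈ F_11^4.
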